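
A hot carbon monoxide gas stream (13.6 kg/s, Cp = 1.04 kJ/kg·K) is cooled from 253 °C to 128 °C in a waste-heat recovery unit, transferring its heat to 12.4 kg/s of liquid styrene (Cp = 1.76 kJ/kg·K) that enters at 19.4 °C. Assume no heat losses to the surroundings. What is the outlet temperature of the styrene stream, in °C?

Heat released by hot stream: Q = 13.6 × 1.04 × (253 − 128) = 1768 kJ/s
Energy balance on cold side (adiabatic exchanger): Q = ṁ_c·Cp_c·(T_c,out − T_c,in)
T_c,out = 19.4 + 1768/(12.4 × 1.76) = 100.41 °C

T_c,out = 100 °C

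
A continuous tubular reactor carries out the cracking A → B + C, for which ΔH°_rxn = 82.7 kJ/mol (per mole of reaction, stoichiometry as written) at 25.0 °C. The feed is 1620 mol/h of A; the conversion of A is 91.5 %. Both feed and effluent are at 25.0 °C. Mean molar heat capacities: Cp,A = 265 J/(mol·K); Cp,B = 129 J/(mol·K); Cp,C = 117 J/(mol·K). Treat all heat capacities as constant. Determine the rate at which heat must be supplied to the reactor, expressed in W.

Extent of reaction ξ = 0.915 × 1620 = 1482.3 mol/h
Reaction term: ξ·ΔH°_rxn = 1482.3 × 82.7 = 122590 kJ/h
Q = ΔH = 122590 kJ/h = 34.052 kW
Heat supplied = 34052 W

Q_in = 34100 W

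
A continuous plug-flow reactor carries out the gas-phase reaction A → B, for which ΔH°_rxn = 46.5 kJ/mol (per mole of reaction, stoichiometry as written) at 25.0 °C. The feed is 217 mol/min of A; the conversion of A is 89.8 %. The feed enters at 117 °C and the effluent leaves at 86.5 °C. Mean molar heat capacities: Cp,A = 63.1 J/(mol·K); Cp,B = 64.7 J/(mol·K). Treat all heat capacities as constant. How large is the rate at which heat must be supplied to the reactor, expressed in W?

Q_in = 144000 W

Extent of reaction ξ = 0.898 × 217 = 194.87 mol/min
Reaction term: ξ·ΔH°_rxn = 194.87 × 46.5 = 9061.3 kJ/min
Sensible, feed 117→25 °C: -1259.7 kJ/min
Outlet flows (mol/min): A 22.134, B 194.87
Sensible, products 25→86.5 °C: 861.28 kJ/min
Q = ΔH = 8662.8 kJ/min = 144.38 kW
Heat supplied = 144380 W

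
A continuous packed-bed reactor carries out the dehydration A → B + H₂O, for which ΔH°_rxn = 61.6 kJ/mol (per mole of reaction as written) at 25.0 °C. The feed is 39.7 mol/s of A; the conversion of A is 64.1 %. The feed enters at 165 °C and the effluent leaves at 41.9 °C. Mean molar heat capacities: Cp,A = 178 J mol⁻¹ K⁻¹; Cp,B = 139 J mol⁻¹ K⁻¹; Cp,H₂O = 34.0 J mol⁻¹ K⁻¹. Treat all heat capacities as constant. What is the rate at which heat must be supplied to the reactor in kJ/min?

Q_in = 41700 kJ/min

Extent of reaction ξ = 0.641 × 39.7 = 25.448 mol/s
Reaction term: ξ·ΔH°_rxn = 25.448 × 61.6 = 1567.6 kJ/s
Sensible, feed 165→25 °C: -989.32 kJ/s
Outlet flows (mol/s): A 14.252, B 25.448, H₂O 25.448
Sensible, products 25→41.9 °C: 117.28 kJ/s
Q = ΔH = 695.53 kJ/s = 695.53 kW
Heat supplied = 41732 kJ/min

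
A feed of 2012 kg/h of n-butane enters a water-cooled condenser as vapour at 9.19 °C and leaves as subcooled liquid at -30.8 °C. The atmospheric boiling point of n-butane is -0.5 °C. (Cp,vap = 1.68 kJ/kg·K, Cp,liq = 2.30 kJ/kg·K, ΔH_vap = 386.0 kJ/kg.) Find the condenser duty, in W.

Q_c = 264000 W

vapour 9.19→-0.5 °C: -16.279 kJ/kg
condensation at -0.5 °C: -386 kJ/kg
liquid -0.5→-30.8 °C: -69.69 kJ/kg
Δh = -16.279 + -386 + -69.69 = -471.97 kJ/kg
Q = ṁ·Δh = 2012 kg/h × -471.97 kJ/kg = -949600 kJ/h
|Q| = 263.78 kW = 263780 W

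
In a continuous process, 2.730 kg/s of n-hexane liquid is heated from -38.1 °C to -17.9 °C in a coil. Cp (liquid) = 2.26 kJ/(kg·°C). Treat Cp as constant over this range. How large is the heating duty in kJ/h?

Q = ṁ·Cp·ΔT = 2.730 × 2.26 × (-17.9 − -38.1) = 124.63 kJ/s
Heating duty = 448670 kJ/h

Q = 449000 kJ/h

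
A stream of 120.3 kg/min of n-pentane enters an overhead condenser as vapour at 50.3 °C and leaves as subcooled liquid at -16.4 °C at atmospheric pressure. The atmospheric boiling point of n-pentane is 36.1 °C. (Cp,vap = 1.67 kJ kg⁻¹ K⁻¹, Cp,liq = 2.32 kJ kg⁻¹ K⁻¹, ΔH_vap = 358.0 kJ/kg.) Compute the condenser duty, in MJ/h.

Q_c = 3630 MJ/h

vapour 50.3→36.1 °C: -23.714 kJ/kg
condensation at 36.1 °C: -358 kJ/kg
liquid 36.1→-16.4 °C: -121.8 kJ/kg
Δh = -23.714 + -358 + -121.8 = -503.51 kJ/kg
Q = ṁ·Δh = 120.3 kg/min × -503.51 kJ/kg = -60573 kJ/min
|Q| = 1009.5 kW = 3634.4 MJ/h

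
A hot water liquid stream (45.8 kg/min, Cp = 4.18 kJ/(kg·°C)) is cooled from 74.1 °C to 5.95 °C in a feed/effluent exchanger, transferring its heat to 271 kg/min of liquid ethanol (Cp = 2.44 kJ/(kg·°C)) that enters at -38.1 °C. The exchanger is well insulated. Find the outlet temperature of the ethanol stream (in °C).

T_c,out = -18.4 °C

Heat released by hot stream: Q = 45.8 × 4.18 × (74.1 − 5.95) = 13047 kJ/min
Energy balance on cold side (adiabatic exchanger): Q = ṁ_c·Cp_c·(T_c,out − T_c,in)
T_c,out = -38.1 + 13047/(271 × 2.44) = -18.369 °C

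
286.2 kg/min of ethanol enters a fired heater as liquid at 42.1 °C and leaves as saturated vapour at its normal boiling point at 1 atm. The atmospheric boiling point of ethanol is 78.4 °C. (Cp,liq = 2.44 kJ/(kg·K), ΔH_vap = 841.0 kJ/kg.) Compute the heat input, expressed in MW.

Q = 4.43 MW

liquid 42.1→78.4 °C: 88.572 kJ/kg
vaporisation at 78.4 °C: 841 kJ/kg
Δh = 88.572 + 841 = 929.57 kJ/kg
Q = ṁ·Δh = 286.2 kg/min × 929.57 kJ/kg = 266040 kJ/min
|Q| = 4434.1 kW = 4.4341 MW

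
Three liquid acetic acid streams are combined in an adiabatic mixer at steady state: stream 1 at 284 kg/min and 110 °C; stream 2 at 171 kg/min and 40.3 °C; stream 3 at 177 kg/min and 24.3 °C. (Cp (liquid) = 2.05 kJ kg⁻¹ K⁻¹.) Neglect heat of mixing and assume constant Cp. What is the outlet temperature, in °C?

T_out = 67.1 °C

No heat crosses the boundary, so H_out = H_in.
Σ ṁᵢCp,ᵢTᵢ = 284×2.05×110 + 171×2.05×40.3 + 177×2.05×24.3 = 86986
Σ ṁᵢCp,ᵢ = 284×2.05 + 171×2.05 + 177×2.05 = 1295.6
T_out = 86986 / 1295.6 = 67.14 °C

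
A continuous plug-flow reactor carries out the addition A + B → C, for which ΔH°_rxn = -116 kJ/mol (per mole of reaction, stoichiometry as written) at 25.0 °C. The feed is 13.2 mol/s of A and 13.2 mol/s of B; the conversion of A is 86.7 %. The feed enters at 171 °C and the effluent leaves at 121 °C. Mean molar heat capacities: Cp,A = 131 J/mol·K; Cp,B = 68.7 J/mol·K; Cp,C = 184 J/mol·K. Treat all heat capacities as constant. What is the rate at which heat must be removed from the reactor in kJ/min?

Extent of reaction ξ = 0.867 × 13.2 = 11.444 mol/s
Reaction term: ξ·ΔH°_rxn = 11.444 × -116 = -1327.6 kJ/s
Sensible, feed 171→25 °C: -384.86 kJ/s
Outlet flows (mol/s): A 1.7556, B 1.7556, C 11.444
Sensible, products 25→121 °C: 235.81 kJ/s
Q = ΔH = -1476.6 kJ/s = -1476.6 kW
Heat removed = 88596 kJ/min

Q_out = 88600 kJ/min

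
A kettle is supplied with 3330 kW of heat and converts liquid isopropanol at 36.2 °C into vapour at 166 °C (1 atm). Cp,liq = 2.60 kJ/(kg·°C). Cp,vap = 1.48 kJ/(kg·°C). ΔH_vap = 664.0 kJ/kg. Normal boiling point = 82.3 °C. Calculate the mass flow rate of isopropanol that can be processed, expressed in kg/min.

Δh = 2.60×(82.3−36.2) + 664.0 + 1.48×(166−82.3) = 907.74 kJ/kg
Q = 3330 kW = 3330 kJ/s = 199800 kJ/min
ṁ = Q/Δh = 199800 / 907.74 = 220.11 kg/min

ṁ = 220 kg/min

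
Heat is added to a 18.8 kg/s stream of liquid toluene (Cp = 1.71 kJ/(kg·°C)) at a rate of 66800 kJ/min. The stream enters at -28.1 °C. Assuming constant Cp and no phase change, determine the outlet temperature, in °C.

Q = 66800 kJ/min = 1113.3 kJ/s
ΔT = Q/(ṁ·Cp) = 1113.3/(18.8×1.71) = 34.631 K
T_out = -28.1 + 34.631 = 6.5315 °C

T_out = 6.53 °C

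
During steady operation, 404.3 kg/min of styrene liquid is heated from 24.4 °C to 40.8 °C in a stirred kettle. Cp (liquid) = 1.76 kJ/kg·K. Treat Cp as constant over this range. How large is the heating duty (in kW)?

Q = 194 kW

Q = ṁ·Cp·ΔT = 404.3 × 1.76 × (40.8 − 24.4) = 11670 kJ/min
Converting: 11670 / 60 s = 194.5 kW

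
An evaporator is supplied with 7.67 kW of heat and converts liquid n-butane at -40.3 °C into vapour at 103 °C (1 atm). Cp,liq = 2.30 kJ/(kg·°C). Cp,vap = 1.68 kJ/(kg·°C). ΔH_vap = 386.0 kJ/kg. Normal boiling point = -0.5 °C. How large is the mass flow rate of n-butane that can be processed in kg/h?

ṁ = 42.4 kg/h

Δh = 2.30×(-0.5−-40.3) + 386.0 + 1.68×(103−-0.5) = 651.42 kJ/kg
Q = 7.67 kW = 7.67 kJ/s = 27612 kJ/h
ṁ = Q/Δh = 27612 / 651.42 = 42.387 kg/h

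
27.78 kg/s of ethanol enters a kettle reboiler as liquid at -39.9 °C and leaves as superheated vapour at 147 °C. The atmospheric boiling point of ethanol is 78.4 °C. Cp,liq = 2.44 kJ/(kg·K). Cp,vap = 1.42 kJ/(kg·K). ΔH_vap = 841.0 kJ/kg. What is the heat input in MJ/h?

liquid -39.9→78.4 °C: 288.65 kJ/kg
vaporisation at 78.4 °C: 841 kJ/kg
vapour 78.4→147 °C: 97.412 kJ/kg
Δh = 288.65 + 841 + 97.412 = 1227.1 kJ/kg
Q = ṁ·Δh = 27.78 kg/s × 1227.1 kJ/kg = 34088 kJ/s
|Q| = 34088 kW = 122720 MJ/h

Q = 123000 MJ/h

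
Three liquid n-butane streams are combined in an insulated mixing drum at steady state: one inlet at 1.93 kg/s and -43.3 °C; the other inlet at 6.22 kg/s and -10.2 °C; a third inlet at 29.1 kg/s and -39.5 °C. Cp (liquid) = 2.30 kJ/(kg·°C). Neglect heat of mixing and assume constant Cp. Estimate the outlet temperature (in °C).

T_out = -34.8 °C

No heat crosses the boundary, so H_out = H_in.
Σ ṁᵢCp,ᵢTᵢ = 1.93×2.30×-43.3 + 6.22×2.30×-10.2 + 29.1×2.30×-39.5 = -2981.9
Σ ṁᵢCp,ᵢ = 1.93×2.30 + 6.22×2.30 + 29.1×2.30 = 85.675
T_out = -2981.9 / 85.675 = -34.804 °C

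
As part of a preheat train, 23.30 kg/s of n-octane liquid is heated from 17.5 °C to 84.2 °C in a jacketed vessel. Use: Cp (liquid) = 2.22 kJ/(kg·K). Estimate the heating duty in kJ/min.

Q = 207000 kJ/min

Q = ṁ·Cp·ΔT = 23.30 × 2.22 × (84.2 − 17.5) = 3450.1 kJ/s
Heating duty = 207010 kJ/min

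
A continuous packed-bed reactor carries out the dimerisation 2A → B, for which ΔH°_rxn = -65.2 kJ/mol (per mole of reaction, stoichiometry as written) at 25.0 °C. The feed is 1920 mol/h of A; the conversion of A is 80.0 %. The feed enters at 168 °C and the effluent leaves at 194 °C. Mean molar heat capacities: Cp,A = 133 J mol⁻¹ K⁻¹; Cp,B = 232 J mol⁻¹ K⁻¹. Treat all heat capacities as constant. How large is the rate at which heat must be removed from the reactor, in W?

Q_out = 13300 W

Extent of reaction ξ = 0.800 × 1920 / 2 = 768 mol/h
Reaction term: ξ·ΔH°_rxn = 768 × -65.2 = -50074 kJ/h
Sensible, feed 168→25 °C: -36516 kJ/h
Outlet flows (mol/h): A 384, B 768
Sensible, products 25→194 °C: 38743 kJ/h
Q = ΔH = -47847 kJ/h = -13.291 kW
Heat removed = 13291 W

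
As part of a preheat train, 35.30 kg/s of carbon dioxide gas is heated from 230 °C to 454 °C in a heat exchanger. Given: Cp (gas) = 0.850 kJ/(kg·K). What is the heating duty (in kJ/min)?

Q = ṁ·Cp·ΔT = 35.30 × 0.850 × (454 − 230) = 6721.1 kJ/s
Heating duty = 403270 kJ/min

Q = 403000 kJ/min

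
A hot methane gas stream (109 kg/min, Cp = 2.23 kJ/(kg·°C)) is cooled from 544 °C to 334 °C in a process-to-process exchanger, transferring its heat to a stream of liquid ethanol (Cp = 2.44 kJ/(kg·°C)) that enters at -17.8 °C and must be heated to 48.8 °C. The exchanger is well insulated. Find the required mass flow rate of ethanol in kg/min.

Heat released by hot stream: Q = 109 × 2.23 × (544 − 334) = 51045 kJ/min
Energy balance on cold side (adiabatic exchanger): Q = ṁ_c·Cp_c·(T_c,out − T_c,in)
ṁ_c = 51045 / [2.44 × (48.8 − -17.8)] = 314.11 kg/min

ṁ_c = 314 kg/min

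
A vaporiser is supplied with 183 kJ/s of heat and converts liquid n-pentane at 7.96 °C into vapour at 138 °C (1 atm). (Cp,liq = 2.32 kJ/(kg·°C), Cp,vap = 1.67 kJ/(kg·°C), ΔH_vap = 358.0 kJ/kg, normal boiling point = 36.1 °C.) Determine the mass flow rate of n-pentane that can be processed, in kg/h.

Δh = 2.32×(36.1−7.96) + 358.0 + 1.67×(138−36.1) = 593.46 kJ/kg
Q = 183 kJ/s = 183 kJ/s = 658800 kJ/h
ṁ = Q/Δh = 658800 / 593.46 = 1110.1 kg/h

ṁ = 1110 kg/h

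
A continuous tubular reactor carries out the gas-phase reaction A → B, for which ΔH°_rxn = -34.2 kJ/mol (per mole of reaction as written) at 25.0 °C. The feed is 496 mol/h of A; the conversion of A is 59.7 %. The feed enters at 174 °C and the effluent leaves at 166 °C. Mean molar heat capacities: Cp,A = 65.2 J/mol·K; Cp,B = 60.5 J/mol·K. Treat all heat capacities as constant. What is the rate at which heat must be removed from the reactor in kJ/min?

Q_out = 176 kJ/min

Extent of reaction ξ = 0.597 × 496 = 296.11 mol/h
Reaction term: ξ·ΔH°_rxn = 296.11 × -34.2 = -10127 kJ/h
Sensible, feed 174→25 °C: -4818.5 kJ/h
Outlet flows (mol/h): A 199.89, B 296.11
Sensible, products 25→166 °C: 4363.6 kJ/h
Q = ΔH = -10582 kJ/h = -2.9394 kW
Heat removed = 176.37 kJ/min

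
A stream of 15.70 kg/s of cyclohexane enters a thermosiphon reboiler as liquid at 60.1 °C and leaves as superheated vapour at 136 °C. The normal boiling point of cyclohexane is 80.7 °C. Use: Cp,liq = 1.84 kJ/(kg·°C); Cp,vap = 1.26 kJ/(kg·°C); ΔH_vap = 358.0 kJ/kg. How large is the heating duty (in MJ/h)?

liquid 60.1→80.7 °C: 37.904 kJ/kg
vaporisation at 80.7 °C: 358 kJ/kg
vapour 80.7→136 °C: 69.678 kJ/kg
Δh = 37.904 + 358 + 69.678 = 465.58 kJ/kg
Q = ṁ·Δh = 15.70 kg/s × 465.58 kJ/kg = 7309.6 kJ/s
|Q| = 7309.6 kW = 26315 MJ/h

Q = 26300 MJ/h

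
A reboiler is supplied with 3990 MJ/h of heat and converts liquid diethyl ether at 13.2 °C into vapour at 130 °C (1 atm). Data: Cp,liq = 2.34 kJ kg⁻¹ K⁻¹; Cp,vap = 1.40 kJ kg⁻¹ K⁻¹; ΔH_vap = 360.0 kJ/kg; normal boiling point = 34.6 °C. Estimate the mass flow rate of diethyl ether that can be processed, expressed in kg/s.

Δh = 2.34×(34.6−13.2) + 360.0 + 1.40×(130−34.6) = 543.64 kJ/kg
Q = 3990 MJ/h = 1108.3 kJ/s = 1108.3 kJ/s
ṁ = Q/Δh = 1108.3 / 543.64 = 2.0387 kg/s

ṁ = 2.04 kg/s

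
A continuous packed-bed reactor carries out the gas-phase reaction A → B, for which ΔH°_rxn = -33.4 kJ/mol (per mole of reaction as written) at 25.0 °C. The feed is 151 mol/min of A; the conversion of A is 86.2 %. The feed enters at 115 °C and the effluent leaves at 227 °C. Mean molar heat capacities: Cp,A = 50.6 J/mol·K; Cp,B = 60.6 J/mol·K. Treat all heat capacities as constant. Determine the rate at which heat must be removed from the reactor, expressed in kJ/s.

Q_out = 53.8 kJ/s

Extent of reaction ξ = 0.862 × 151 = 130.16 mol/min
Reaction term: ξ·ΔH°_rxn = 130.16 × -33.4 = -4347.4 kJ/min
Sensible, feed 115→25 °C: -687.65 kJ/min
Outlet flows (mol/min): A 20.838, B 130.16
Sensible, products 25→227 °C: 1806.3 kJ/min
Q = ΔH = -3228.7 kJ/min = -53.812 kW
Heat removed = 53.812 kJ/s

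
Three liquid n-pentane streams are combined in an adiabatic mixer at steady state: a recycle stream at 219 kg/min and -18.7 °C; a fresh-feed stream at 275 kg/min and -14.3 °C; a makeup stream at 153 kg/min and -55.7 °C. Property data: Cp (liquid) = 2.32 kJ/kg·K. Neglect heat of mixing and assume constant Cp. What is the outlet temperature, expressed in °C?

T_out = -25.6 °C

Energy balance with Q = 0: Σ ṁᵢCp,ᵢ(T_out − Tᵢ) = 0
T_out = Σ ṁᵢCp,ᵢTᵢ / Σ ṁᵢCp,ᵢ
      = -38396 / 1501 = -25.579 °C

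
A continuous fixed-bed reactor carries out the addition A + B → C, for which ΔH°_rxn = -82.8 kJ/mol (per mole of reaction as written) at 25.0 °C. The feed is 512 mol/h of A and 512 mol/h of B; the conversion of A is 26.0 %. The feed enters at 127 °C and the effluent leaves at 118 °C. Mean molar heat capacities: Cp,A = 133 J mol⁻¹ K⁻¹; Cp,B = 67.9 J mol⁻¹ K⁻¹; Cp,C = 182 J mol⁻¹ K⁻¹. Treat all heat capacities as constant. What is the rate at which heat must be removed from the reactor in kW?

Extent of reaction ξ = 0.260 × 512 = 133.12 mol/h
Reaction term: ξ·ΔH°_rxn = 133.12 × -82.8 = -11022 kJ/h
Sensible, feed 127→25 °C: -10492 kJ/h
Outlet flows (mol/h): A 378.88, B 378.88, C 133.12
Sensible, products 25→118 °C: 9332.1 kJ/h
Q = ΔH = -12182 kJ/h = -3.3839 kW
Heat removed = 3.3839 kW

Q_out = 3.38 kW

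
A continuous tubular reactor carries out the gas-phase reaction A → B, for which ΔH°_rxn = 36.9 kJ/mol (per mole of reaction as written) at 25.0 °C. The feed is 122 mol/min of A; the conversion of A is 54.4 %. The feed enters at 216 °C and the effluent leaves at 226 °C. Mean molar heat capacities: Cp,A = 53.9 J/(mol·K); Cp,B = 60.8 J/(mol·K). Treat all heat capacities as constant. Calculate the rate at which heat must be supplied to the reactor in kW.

Q_in = 43.4 kW

Extent of reaction ξ = 0.544 × 122 = 66.368 mol/min
Reaction term: ξ·ΔH°_rxn = 66.368 × 36.9 = 2449 kJ/min
Sensible, feed 216→25 °C: -1256 kJ/min
Outlet flows (mol/min): A 55.632, B 66.368
Sensible, products 25→226 °C: 1413.8 kJ/min
Q = ΔH = 2606.8 kJ/min = 43.446 kW
Heat supplied = 43.446 kW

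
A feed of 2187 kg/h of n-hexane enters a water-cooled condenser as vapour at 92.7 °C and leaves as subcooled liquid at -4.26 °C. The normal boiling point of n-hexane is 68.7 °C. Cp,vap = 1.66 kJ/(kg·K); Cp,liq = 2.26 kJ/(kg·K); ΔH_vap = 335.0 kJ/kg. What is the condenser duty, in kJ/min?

Q_c = 19700 kJ/min

vapour 92.7→68.7 °C: -39.84 kJ/kg
condensation at 68.7 °C: -335 kJ/kg
liquid 68.7→-4.26 °C: -164.89 kJ/kg
Δh = -39.84 + -335 + -164.89 = -539.73 kJ/kg
Q = ṁ·Δh = 2187 kg/h × -539.73 kJ/kg = -1.1804e+06 kJ/h
|Q| = 327.89 kW = 19673 kJ/min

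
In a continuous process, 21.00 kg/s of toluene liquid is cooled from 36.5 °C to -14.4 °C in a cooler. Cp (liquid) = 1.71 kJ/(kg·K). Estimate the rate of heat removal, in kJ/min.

Q = ṁ·Cp·ΔT = 21.00 × 1.71 × (-14.4 − 36.5) = -1827.8 kJ/s
Cooling duty = 109670 kJ/min

Q_c = 110000 kJ/min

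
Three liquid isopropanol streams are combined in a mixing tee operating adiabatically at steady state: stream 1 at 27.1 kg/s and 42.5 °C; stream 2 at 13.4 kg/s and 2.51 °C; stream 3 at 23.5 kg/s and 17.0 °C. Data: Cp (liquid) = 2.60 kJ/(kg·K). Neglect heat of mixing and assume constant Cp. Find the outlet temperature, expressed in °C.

T_out = 24.8 °C

No heat crosses the boundary, so H_out = H_in.
Σ ṁᵢCp,ᵢTᵢ = 27.1×2.60×42.5 + 13.4×2.60×2.51 + 23.5×2.60×17.0 = 4120.7
Σ ṁᵢCp,ᵢ = 27.1×2.60 + 13.4×2.60 + 23.5×2.60 = 166.4
T_out = 4120.7 / 166.4 = 24.764 °C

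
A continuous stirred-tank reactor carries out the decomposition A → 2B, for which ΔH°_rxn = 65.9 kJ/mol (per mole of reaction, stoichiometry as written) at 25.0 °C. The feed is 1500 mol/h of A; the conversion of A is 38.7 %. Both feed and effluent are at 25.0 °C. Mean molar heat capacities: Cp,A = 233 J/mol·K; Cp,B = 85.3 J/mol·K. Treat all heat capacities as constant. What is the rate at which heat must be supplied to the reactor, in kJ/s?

Extent of reaction ξ = 0.387 × 1500 = 580.5 mol/h
Reaction term: ξ·ΔH°_rxn = 580.5 × 65.9 = 38255 kJ/h
Q = ΔH = 38255 kJ/h = 10.626 kW
Heat supplied = 10.626 kJ/s

Q_in = 10.6 kJ/s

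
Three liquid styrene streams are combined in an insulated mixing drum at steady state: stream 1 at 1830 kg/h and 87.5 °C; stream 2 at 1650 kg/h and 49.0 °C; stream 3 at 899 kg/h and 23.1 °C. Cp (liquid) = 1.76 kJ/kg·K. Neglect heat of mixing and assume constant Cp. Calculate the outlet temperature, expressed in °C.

T_out = 59.8 °C

Energy balance with Q = 0: Σ ṁᵢCp,ᵢ(T_out − Tᵢ) = 0
T_out = Σ ṁᵢCp,ᵢTᵢ / Σ ṁᵢCp,ᵢ
      = 460670 / 7707 = 59.772 °C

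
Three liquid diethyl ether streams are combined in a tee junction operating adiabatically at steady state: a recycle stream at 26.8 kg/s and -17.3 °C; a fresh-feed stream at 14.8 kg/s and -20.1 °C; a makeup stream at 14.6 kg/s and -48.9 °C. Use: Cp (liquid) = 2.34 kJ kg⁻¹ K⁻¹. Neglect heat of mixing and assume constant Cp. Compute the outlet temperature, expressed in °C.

T_out = -26.2 °C

Adiabatic, steady state ⇒ Σ ṁᵢCp,ᵢ(T_out − Tᵢ) = 0
T_out = Σ ṁᵢCp,ᵢTᵢ / Σ ṁᵢCp,ᵢ
      = -3451.6 / 131.51 = -26.247 °C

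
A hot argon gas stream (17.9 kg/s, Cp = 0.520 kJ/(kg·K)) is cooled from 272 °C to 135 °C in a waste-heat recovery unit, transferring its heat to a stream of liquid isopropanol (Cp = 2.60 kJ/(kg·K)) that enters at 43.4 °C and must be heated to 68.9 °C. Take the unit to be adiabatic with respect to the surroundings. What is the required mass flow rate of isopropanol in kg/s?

Heat released by hot stream: Q = 17.9 × 0.520 × (272 − 135) = 1275.2 kJ/s
Energy balance on cold side (adiabatic exchanger): Q = ṁ_c·Cp_c·(T_c,out − T_c,in)
ṁ_c = 1275.2 / [2.60 × (68.9 − 43.4)] = 19.234 kg/s

ṁ_c = 19.2 kg/s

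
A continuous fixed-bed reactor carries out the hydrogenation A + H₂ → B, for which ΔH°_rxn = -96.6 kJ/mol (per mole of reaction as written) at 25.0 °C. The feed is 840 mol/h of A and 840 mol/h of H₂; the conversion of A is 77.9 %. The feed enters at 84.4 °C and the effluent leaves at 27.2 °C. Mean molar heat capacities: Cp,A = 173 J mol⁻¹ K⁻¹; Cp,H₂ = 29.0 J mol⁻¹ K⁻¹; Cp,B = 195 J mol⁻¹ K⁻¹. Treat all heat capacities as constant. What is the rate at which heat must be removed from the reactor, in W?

Extent of reaction ξ = 0.779 × 840 = 654.36 mol/h
Reaction term: ξ·ΔH°_rxn = 654.36 × -96.6 = -63211 kJ/h
Sensible, feed 84.4→25 °C: -10079 kJ/h
Outlet flows (mol/h): A 185.64, H₂ 185.64, B 654.36
Sensible, products 25→27.2 °C: 363.22 kJ/h
Q = ΔH = -72927 kJ/h = -20.257 kW
Heat removed = 20257 W

Q_out = 20300 W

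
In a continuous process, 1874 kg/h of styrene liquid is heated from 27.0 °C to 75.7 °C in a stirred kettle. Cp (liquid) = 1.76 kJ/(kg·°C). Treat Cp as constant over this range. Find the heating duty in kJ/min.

Q = ṁ·Cp·ΔT = 1874 × 1.76 × (75.7 − 27.0) = 160620 kJ/h
Converting: 160620 / 3600 s = 44.618 kW
Heating duty = 2677.1 kJ/min

Q = 2680 kJ/min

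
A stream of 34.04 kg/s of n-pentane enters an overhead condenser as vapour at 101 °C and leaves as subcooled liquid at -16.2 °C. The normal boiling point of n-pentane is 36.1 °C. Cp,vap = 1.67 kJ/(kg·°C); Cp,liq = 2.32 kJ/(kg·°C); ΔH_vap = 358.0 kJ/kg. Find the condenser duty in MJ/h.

Q_c = 72000 MJ/h

vapour 101→36.1 °C: -108.38 kJ/kg
condensation at 36.1 °C: -358 kJ/kg
liquid 36.1→-16.2 °C: -121.34 kJ/kg
Δh = -108.38 + -358 + -121.34 = -587.72 kJ/kg
Q = ṁ·Δh = 34.04 kg/s × -587.72 kJ/kg = -20006 kJ/s
|Q| = 20006 kW = 72021 MJ/h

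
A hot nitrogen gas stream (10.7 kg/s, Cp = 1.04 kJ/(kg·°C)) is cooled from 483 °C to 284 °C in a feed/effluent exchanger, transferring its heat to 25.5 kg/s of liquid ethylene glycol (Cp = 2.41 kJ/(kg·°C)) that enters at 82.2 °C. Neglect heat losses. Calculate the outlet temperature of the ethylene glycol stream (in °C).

Heat released by hot stream: Q = 10.7 × 1.04 × (483 − 284) = 2214.5 kJ/s
Energy balance on cold side (adiabatic exchanger): Q = ṁ_c·Cp_c·(T_c,out − T_c,in)
T_c,out = 82.2 + 2214.5/(25.5 × 2.41) = 118.23 °C

T_c,out = 118 °C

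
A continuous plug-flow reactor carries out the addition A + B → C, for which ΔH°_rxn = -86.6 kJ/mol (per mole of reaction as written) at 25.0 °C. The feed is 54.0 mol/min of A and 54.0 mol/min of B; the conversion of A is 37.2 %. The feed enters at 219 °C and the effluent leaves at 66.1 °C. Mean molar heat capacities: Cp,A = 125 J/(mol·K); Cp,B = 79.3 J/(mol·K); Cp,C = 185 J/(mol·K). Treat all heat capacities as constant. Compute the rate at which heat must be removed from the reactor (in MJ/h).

Q_out = 207 MJ/h

Extent of reaction ξ = 0.372 × 54.0 = 20.088 mol/min
Reaction term: ξ·ΔH°_rxn = 20.088 × -86.6 = -1739.6 kJ/min
Sensible, feed 219→25 °C: -2140.2 kJ/min
Outlet flows (mol/min): A 33.912, B 33.912, C 20.088
Sensible, products 25→66.1 °C: 437.49 kJ/min
Q = ΔH = -3442.4 kJ/min = -57.373 kW
Heat removed = 206.54 MJ/h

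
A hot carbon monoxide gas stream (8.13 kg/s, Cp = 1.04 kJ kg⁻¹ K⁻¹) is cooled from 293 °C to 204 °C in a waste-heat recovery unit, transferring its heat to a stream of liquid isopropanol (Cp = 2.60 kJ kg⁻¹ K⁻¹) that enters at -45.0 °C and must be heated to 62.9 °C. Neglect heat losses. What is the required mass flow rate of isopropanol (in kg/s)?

ṁ_c = 2.68 kg/s

Heat released by hot stream: Q = 8.13 × 1.04 × (293 − 204) = 752.51 kJ/s
Energy balance on cold side (adiabatic exchanger): Q = ṁ_c·Cp_c·(T_c,out − T_c,in)
ṁ_c = 752.51 / [2.60 × (62.9 − -45.0)] = 2.6824 kg/s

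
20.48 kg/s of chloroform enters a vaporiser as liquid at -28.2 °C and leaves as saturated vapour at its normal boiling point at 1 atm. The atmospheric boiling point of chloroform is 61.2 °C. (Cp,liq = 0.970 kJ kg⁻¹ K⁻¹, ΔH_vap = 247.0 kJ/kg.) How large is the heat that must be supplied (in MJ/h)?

liquid -28.2→61.2 °C: 86.718 kJ/kg
vaporisation at 61.2 °C: 247 kJ/kg
Δh = 86.718 + 247 = 333.72 kJ/kg
Q = ṁ·Δh = 20.48 kg/s × 333.72 kJ/kg = 6834.5 kJ/s
|Q| = 6834.5 kW = 24604 MJ/h

Q = 24600 MJ/h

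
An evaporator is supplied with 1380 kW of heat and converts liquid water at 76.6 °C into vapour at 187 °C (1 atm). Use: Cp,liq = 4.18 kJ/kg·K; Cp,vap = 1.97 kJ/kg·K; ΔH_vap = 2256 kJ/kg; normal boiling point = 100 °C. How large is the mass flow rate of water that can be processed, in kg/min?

Δh = 4.18×(100−76.6) + 2256 + 1.97×(187−100) = 2525.2 kJ/kg
Q = 1380 kW = 1380 kJ/s = 82800 kJ/min
ṁ = Q/Δh = 82800 / 2525.2 = 32.789 kg/min

ṁ = 32.8 kg/min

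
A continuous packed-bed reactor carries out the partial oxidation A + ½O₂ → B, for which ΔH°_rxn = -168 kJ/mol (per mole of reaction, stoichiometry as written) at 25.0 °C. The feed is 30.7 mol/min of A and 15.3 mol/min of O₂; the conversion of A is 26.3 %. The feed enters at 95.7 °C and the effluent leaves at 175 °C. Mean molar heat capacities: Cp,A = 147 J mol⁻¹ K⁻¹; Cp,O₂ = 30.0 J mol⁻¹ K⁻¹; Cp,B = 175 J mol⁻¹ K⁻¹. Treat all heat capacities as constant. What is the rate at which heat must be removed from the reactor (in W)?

Extent of reaction ξ = 0.263 × 30.7 = 8.0741 mol/min
Reaction term: ξ·ΔH°_rxn = 8.0741 × -168 = -1356.4 kJ/min
Sensible, feed 95.7→25 °C: -351.51 kJ/min
Outlet flows (mol/min): A 22.626, O₂ 11.263, B 8.0741
Sensible, products 25→175 °C: 761.53 kJ/min
Q = ΔH = -946.43 kJ/min = -15.774 kW
Heat removed = 15774 W

Q_out = 15800 W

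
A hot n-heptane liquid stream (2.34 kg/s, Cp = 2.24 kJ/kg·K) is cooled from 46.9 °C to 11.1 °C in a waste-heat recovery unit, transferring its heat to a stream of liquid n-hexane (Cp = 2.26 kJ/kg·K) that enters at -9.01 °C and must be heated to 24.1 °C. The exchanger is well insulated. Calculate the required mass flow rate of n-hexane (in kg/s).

ṁ_c = 2.51 kg/s

Heat released by hot stream: Q = 2.34 × 2.24 × (46.9 − 11.1) = 187.65 kJ/s
Energy balance on cold side (adiabatic exchanger): Q = ṁ_c·Cp_c·(T_c,out − T_c,in)
ṁ_c = 187.65 / [2.26 × (24.1 − -9.01)] = 2.5077 kg/s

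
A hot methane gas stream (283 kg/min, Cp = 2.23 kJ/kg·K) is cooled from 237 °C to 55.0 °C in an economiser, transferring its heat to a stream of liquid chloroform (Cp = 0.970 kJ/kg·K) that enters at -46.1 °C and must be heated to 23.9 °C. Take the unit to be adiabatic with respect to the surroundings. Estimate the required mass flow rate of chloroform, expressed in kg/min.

Heat released by hot stream: Q = 283 × 2.23 × (237 − 55.0) = 114860 kJ/min
Energy balance on cold side (adiabatic exchanger): Q = ṁ_c·Cp_c·(T_c,out − T_c,in)
ṁ_c = 114860 / [0.970 × (23.9 − -46.1)] = 1691.6 kg/min

ṁ_c = 1690 kg/min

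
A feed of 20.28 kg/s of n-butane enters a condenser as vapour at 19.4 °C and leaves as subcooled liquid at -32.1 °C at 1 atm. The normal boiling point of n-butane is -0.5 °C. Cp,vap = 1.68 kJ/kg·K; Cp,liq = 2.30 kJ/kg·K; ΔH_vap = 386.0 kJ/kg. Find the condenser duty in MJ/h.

Q_c = 35900 MJ/h

vapour 19.4→-0.5 °C: -33.432 kJ/kg
condensation at -0.5 °C: -386 kJ/kg
liquid -0.5→-32.1 °C: -72.68 kJ/kg
Δh = -33.432 + -386 + -72.68 = -492.11 kJ/kg
Q = ṁ·Δh = 20.28 kg/s × -492.11 kJ/kg = -9980 kJ/s
|Q| = 9980 kW = 35928 MJ/h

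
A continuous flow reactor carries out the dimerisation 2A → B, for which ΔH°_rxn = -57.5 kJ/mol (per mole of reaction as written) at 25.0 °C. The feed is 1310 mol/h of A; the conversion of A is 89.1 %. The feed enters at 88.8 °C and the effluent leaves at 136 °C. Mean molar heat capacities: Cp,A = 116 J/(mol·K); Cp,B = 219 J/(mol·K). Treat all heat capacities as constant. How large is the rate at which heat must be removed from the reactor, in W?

Q_out = 7560 W

Extent of reaction ξ = 0.891 × 1310 / 2 = 583.61 mol/h
Reaction term: ξ·ΔH°_rxn = 583.61 × -57.5 = -33557 kJ/h
Sensible, feed 88.8→25 °C: -9695 kJ/h
Outlet flows (mol/h): A 142.79, B 583.61
Sensible, products 25→136 °C: 16025 kJ/h
Q = ΔH = -27227 kJ/h = -7.563 kW
Heat removed = 7563 W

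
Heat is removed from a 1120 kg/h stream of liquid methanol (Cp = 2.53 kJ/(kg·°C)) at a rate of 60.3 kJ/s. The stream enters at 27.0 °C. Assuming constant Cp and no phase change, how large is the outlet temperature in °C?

Q = 60.3 kJ/s = 217080 kJ/h
ΔT = Q/(ṁ·Cp) = 217080/(1120×2.53) = 76.609 K
T_out = 27.0 − 76.609 = -49.609 °C

T_out = -49.6 °C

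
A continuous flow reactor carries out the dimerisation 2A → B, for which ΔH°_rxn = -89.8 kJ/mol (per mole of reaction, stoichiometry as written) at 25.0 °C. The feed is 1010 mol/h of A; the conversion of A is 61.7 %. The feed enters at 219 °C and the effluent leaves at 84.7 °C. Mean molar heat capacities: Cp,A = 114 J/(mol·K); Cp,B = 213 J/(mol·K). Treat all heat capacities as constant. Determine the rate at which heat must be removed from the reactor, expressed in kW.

Q_out = 12.1 kW

Extent of reaction ξ = 0.617 × 1010 / 2 = 311.58 mol/h
Reaction term: ξ·ΔH°_rxn = 311.58 × -89.8 = -27980 kJ/h
Sensible, feed 219→25 °C: -22337 kJ/h
Outlet flows (mol/h): A 386.83, B 311.58
Sensible, products 25→84.7 °C: 6594.8 kJ/h
Q = ΔH = -43723 kJ/h = -12.145 kW
Heat removed = 12.145 kW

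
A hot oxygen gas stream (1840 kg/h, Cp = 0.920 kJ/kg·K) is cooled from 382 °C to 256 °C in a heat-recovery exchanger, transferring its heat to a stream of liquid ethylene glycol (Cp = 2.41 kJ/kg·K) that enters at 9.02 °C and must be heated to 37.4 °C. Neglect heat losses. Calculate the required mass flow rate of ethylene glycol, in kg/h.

Heat released by hot stream: Q = 1840 × 0.920 × (382 − 256) = 213290 kJ/h
Energy balance on cold side (adiabatic exchanger): Q = ṁ_c·Cp_c·(T_c,out − T_c,in)
ṁ_c = 213290 / [2.41 × (37.4 − 9.02)] = 3118.5 kg/h

ṁ_c = 3120 kg/h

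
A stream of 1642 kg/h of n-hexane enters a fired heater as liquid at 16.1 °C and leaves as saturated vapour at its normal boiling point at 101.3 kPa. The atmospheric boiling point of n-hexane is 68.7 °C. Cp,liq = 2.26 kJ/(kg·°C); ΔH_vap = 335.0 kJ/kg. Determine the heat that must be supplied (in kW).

Q = 207 kW

liquid 16.1→68.7 °C: 118.88 kJ/kg
vaporisation at 68.7 °C: 335 kJ/kg
Δh = 118.88 + 335 = 453.88 kJ/kg
Q = ṁ·Δh = 1642 kg/h × 453.88 kJ/kg = 745260 kJ/h
|Q| = 207.02 kW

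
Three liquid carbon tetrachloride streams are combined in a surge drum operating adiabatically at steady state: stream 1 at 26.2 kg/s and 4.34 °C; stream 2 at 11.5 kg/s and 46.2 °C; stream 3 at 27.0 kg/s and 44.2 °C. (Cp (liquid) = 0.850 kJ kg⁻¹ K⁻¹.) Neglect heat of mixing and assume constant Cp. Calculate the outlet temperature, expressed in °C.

No heat crosses the boundary, so H_out = H_in.
Σ ṁᵢCp,ᵢTᵢ = 26.2×0.850×4.34 + 11.5×0.850×46.2 + 27.0×0.850×44.2 = 1562.6
Σ ṁᵢCp,ᵢ = 26.2×0.850 + 11.5×0.850 + 27.0×0.850 = 54.995
T_out = 1562.6 / 54.995 = 28.414 °C

T_out = 28.4 °C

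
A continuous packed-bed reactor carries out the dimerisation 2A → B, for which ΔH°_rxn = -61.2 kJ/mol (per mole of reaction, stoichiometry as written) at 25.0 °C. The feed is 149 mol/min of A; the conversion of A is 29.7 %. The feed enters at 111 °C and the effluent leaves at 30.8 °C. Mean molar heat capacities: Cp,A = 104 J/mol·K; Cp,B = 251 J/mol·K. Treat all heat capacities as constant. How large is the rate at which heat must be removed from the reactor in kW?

Q_out = 43.2 kW

Extent of reaction ξ = 0.297 × 149 / 2 = 22.127 mol/min
Reaction term: ξ·ΔH°_rxn = 22.127 × -61.2 = -1354.1 kJ/min
Sensible, feed 111→25 °C: -1332.7 kJ/min
Outlet flows (mol/min): A 104.75, B 22.127
Sensible, products 25→30.8 °C: 95.395 kJ/min
Q = ΔH = -2591.4 kJ/min = -43.19 kW
Heat removed = 43.19 kW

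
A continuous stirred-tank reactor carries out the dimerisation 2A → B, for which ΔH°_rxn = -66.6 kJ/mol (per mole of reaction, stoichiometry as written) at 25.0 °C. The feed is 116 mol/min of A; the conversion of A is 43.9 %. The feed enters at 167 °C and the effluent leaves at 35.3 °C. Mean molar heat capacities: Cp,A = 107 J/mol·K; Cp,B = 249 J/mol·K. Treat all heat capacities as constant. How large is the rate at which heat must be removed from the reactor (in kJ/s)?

Q_out = 55.4 kJ/s

Extent of reaction ξ = 0.439 × 116 / 2 = 25.462 mol/min
Reaction term: ξ·ΔH°_rxn = 25.462 × -66.6 = -1695.8 kJ/min
Sensible, feed 167→25 °C: -1762.5 kJ/min
Outlet flows (mol/min): A 65.076, B 25.462
Sensible, products 25→35.3 °C: 137.02 kJ/min
Q = ΔH = -3321.3 kJ/min = -55.354 kW
Heat removed = 55.354 kJ/s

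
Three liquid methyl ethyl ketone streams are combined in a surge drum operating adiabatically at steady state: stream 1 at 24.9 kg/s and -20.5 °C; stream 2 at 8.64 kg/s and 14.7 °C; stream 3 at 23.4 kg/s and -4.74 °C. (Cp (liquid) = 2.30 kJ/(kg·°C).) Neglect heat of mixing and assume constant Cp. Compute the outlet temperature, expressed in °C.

Energy balance with Q = 0: Σ ṁᵢCp,ᵢ(T_out − Tᵢ) = 0
Σ ṁᵢCp,ᵢTᵢ = 24.9×2.30×-20.5 + 8.64×2.30×14.7 + 23.4×2.30×-4.74 = -1137
Σ ṁᵢCp,ᵢ = 24.9×2.30 + 8.64×2.30 + 23.4×2.30 = 130.96
T_out = -1137 / 130.96 = -8.6821 °C

T_out = -8.68 °C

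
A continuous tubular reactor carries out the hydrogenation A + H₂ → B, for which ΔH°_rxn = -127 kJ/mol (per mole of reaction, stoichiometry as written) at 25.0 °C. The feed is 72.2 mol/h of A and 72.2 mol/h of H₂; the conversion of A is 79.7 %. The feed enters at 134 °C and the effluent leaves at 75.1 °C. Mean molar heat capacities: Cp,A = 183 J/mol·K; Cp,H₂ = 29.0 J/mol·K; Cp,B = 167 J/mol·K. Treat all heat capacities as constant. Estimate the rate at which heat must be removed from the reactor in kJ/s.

Q_out = 2.32 kJ/s

Extent of reaction ξ = 0.797 × 72.2 = 57.543 mol/h
Reaction term: ξ·ΔH°_rxn = 57.543 × -127 = -7308 kJ/h
Sensible, feed 134→25 °C: -1668.4 kJ/h
Outlet flows (mol/h): A 14.657, H₂ 14.657, B 57.543
Sensible, products 25→75.1 °C: 637.12 kJ/h
Q = ΔH = -8339.3 kJ/h = -2.3165 kW
Heat removed = 2.3165 kJ/s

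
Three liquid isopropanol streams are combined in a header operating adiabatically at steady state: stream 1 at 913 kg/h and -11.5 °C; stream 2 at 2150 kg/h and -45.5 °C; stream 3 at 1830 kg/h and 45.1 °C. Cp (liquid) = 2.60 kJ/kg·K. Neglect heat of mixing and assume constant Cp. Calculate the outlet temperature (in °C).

T_out = -5.27 °C

No heat crosses the boundary, so H_out = H_in.
T_out = Σ ṁᵢCp,ᵢTᵢ / Σ ṁᵢCp,ᵢ
      = -67058 / 12722 = -5.2711 °C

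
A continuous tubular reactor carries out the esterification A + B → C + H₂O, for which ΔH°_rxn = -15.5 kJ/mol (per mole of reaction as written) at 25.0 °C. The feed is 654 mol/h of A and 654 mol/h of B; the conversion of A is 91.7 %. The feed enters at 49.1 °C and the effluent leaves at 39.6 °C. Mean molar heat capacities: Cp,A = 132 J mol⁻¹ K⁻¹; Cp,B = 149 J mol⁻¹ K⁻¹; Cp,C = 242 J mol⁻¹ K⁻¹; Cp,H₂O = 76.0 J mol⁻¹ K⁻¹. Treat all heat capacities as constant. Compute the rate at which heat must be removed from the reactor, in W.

Extent of reaction ξ = 0.917 × 654 = 599.72 mol/h
Reaction term: ξ·ΔH°_rxn = 599.72 × -15.5 = -9295.6 kJ/h
Sensible, feed 49.1→25 °C: -4429 kJ/h
Outlet flows (mol/h): A 54.282, B 54.282, C 599.72, H₂O 599.72
Sensible, products 25→39.6 °C: 3007.1 kJ/h
Q = ΔH = -10718 kJ/h = -2.9771 kW
Heat removed = 2977.1 W

Q_out = 2980 W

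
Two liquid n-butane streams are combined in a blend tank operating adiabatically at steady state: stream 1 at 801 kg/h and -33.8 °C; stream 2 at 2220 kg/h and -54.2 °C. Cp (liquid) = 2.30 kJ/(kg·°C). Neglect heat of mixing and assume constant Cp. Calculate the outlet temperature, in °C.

No heat crosses the boundary, so H_out = H_in.
Σ ṁᵢCp,ᵢTᵢ = 801×2.30×-33.8 + 2220×2.30×-54.2 = -339010
Σ ṁᵢCp,ᵢ = 801×2.30 + 2220×2.30 = 6948.3
T_out = -339010 / 6948.3 = -48.791 °C

T_out = -48.8 °C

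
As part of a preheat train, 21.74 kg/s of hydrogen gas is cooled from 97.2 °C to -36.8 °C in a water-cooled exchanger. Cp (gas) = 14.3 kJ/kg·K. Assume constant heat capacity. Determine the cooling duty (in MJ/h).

Q_c = 150000 MJ/h

Q = ṁ·Cp·ΔT = 21.74 × 14.3 × (-36.8 − 97.2) = -41658 kJ/s
Cooling duty = 149970 MJ/h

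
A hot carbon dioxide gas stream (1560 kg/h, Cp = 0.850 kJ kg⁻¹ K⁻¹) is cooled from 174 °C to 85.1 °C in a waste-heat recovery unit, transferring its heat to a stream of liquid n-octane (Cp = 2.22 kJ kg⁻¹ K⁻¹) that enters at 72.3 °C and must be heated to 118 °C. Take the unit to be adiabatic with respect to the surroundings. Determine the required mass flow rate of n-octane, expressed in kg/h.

Heat released by hot stream: Q = 1560 × 0.850 × (174 − 85.1) = 117880 kJ/h
Energy balance on cold side (adiabatic exchanger): Q = ṁ_c·Cp_c·(T_c,out − T_c,in)
ṁ_c = 117880 / [2.22 × (118 − 72.3)] = 1161.9 kg/h

ṁ_c = 1160 kg/h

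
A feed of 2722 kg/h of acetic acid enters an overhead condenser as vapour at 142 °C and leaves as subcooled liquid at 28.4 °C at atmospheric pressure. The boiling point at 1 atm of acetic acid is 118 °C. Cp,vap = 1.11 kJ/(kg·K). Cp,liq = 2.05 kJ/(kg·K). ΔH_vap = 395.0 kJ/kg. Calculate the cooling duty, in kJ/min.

Q_c = 27500 kJ/min

vapour 142→118 °C: -26.64 kJ/kg
condensation at 118 °C: -395 kJ/kg
liquid 118→28.4 °C: -183.68 kJ/kg
Δh = -26.64 + -395 + -183.68 = -605.32 kJ/kg
Q = ṁ·Δh = 2722 kg/h × -605.32 kJ/kg = -1.6477e+06 kJ/h
|Q| = 457.69 kW = 27461 kJ/min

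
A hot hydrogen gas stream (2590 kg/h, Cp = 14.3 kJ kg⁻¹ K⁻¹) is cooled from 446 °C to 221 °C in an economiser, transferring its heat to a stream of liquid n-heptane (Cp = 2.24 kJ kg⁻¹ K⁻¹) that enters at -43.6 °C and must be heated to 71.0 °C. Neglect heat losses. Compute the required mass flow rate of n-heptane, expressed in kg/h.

Heat released by hot stream: Q = 2590 × 14.3 × (446 − 221) = 8.3333e+06 kJ/h
Energy balance on cold side (adiabatic exchanger): Q = ṁ_c·Cp_c·(T_c,out − T_c,in)
ṁ_c = 8.3333e+06 / [2.24 × (71.0 − -43.6)] = 32463 kg/h

ṁ_c = 32500 kg/h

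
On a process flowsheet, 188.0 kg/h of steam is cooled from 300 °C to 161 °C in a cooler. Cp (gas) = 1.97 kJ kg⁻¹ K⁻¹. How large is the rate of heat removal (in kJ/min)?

Q = ṁ·Cp·ΔT = 188.0 × 1.97 × (161 − 300) = -51480 kJ/h
Converting: 51480 / 3600 s = 14.3 kW
Cooling duty = 858 kJ/min

Q_c = 858 kJ/min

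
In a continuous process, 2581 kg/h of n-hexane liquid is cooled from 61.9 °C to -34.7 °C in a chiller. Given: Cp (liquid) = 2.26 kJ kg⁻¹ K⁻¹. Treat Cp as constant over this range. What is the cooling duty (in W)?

Q = ṁ·Cp·ΔT = 2581 × 2.26 × (-34.7 − 61.9) = -563470 kJ/h
Converting: 563470 / 3600 s = 156.52 kW
Cooling duty = 156520 W

Q_c = 157000 W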